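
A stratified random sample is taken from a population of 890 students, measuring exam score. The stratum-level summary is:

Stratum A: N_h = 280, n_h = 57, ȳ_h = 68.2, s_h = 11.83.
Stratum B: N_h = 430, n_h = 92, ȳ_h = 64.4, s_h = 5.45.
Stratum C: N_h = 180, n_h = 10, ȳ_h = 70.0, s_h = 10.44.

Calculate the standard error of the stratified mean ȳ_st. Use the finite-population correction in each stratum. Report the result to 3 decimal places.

V̂(ȳ_st) = Σ W_h² (1 − n_h/N_h) s_h²/n_h, with W_h = N_h/N and N = 890:
  stratum A: (280/890)²·(1 − 57/280)·11.83²/57 = 0.193543
  stratum B: (430/890)²·(1 − 92/430)·5.45²/92 = 0.0592394
  stratum C: (180/890)²·(1 − 10/180)·10.44²/10 = 0.421058
V̂(ȳ_st) = 0.673841
SE(ȳ_st) = √0.673841 = 0.820878

SE(ȳ_st) ≈ 0.821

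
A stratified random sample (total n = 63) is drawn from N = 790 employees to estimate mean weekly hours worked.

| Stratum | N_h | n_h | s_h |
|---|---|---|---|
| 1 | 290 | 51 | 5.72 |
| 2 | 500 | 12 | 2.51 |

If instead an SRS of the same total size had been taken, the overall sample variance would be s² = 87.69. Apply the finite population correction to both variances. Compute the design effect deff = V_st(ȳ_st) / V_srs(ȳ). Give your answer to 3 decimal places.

deff ≈ 0.216

V̂(ȳ_st) = Σ W_h² (1 − n_h/N_h) s_h²/n_h, with W_h = N_h/N and N = 790:
  stratum 1: (290/790)²·(1 − 51/290)·5.72²/51 = 0.0712465
  stratum 2: (500/790)²·(1 − 12/500)·2.51²/12 = 0.205259
V_st = 0.276505
V_srs = (1 − 63/790)·87.69/63 = 1.2809
deff = V_st / V_srs = 0.276505/1.2809 = 0.2159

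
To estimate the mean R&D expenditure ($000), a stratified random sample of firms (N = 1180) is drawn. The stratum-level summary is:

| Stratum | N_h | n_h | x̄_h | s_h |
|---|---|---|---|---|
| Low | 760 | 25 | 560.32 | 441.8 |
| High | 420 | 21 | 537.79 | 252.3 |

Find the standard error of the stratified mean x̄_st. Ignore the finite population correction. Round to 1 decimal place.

V̂(x̄_st) = Σ W_h² s_h²/n_h, with W_h = N_h/N and N = 1180:
  stratum Low: (760/1180)²·441.8²/25 = 3238.73
  stratum High: (420/1180)²·252.3²/21 = 384.016
V̂(x̄_st) = 3622.75
SE(x̄_st) = √3622.75 = 60.1892

SE(x̄_st) ≈ 60.2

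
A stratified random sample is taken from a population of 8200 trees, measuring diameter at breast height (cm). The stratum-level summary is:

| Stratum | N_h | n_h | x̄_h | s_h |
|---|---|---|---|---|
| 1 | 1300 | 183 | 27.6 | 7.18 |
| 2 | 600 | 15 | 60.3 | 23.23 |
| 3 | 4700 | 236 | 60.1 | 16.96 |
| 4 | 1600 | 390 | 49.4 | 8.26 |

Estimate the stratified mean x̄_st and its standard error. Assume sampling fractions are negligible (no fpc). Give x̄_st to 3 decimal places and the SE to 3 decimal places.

x̄_st = Σ W_h x̄_h = (1300·27.6 + 600·60.3 + 4700·60.1 + 1600·49.4)/8200 = 52.87439
V̂(x̄_st) = Σ W_h² s_h²/n_h, with W_h = N_h/N and N = 8200:
  stratum 1: (1300/8200)²·7.18²/183 = 0.00708038
  stratum 2: (600/8200)²·23.23²/15 = 0.192611
  stratum 3: (4700/8200)²·16.96²/236 = 0.400413
  stratum 4: (1600/8200)²·8.26²/390 = 0.00666051
V̂(x̄_st) = 0.606765
SE(x̄_st) = √0.606765 = 0.778951

x̄_st ≈ 52.874, SE ≈ 0.779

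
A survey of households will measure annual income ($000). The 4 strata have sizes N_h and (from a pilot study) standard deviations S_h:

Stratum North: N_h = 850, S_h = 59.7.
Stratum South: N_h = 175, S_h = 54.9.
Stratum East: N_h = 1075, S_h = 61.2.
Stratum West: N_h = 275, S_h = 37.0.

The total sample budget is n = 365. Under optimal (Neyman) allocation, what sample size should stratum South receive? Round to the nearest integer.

Neyman allocation: n_h = n · N_h S_h / Σ N_i S_i, with n = 365.
  stratum North: N_h·S_h = 850·59.7 = 50745.00
  stratum South: N_h·S_h = 175·54.9 = 9607.50
  stratum East: N_h·S_h = 1075·61.2 = 65790.00
  stratum West: N_h·S_h = 275·37.0 = 10175.00
Σ N_h S_h = 136317.50
n for stratum South = 365·9607.50/136317.50 = 25.725 → 26

26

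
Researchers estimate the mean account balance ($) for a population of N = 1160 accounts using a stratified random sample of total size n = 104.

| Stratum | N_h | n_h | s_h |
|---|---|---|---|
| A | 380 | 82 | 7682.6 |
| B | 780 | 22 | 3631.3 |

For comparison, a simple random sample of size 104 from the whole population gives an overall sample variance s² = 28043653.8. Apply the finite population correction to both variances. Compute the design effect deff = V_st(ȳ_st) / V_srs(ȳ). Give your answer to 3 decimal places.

deff ≈ 1.320

V̂(ȳ_st) = Σ W_h² (1 − n_h/N_h) s_h²/n_h, with W_h = N_h/N and N = 1160:
  stratum A: (380/1160)²·(1 − 82/380)·7682.6²/82 = 60574
  stratum B: (780/1160)²·(1 − 22/780)·3631.3²/22 = 263360
V_st = 323934
V_srs = (1 − 104/1160)·28043653.8/104 = 245475
deff = V_st / V_srs = 323934/245475 = 1.3196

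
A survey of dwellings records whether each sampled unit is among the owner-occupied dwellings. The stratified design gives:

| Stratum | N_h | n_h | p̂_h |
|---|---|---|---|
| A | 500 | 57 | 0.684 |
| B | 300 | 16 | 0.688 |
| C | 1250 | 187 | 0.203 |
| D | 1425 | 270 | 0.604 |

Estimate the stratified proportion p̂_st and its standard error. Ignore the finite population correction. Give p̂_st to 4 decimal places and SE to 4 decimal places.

N = 3475; stratum weights W_h = N_h/N.
p̂_st = Σ W_h p̂_h = (500·0.684 + 300·0.688 + 1250·0.203 + 1425·0.604)/3475 = 0.47852
V̂(p̂_st) = Σ W_h² p̂_h(1−p̂_h)/(n_h−1):
  stratum A: (500/3475)²·0.684·0.316/56 = 7.99071e-05
  stratum B: (300/3475)²·0.688·0.312/15 = 0.000106656
  stratum C: (1250/3475)²·0.203·0.797/186 = 0.000112552
  stratum D: (1425/3475)²·0.604·0.396/269 = 0.00014952
V̂(p̂_st) = 0.000448635; SE = √V̂ = 0.021181

p̂_st ≈ 0.4785, SE ≈ 0.0212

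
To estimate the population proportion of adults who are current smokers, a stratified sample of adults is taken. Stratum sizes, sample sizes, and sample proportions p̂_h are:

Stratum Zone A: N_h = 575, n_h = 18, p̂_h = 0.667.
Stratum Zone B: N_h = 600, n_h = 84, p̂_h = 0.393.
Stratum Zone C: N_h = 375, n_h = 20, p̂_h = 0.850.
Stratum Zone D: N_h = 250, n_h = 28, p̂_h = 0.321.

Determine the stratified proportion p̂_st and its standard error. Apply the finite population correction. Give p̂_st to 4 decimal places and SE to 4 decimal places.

N = 1800; stratum weights W_h = N_h/N.
p̂_st = Σ W_h p̂_h = (575·0.667 + 600·0.393 + 375·0.850 + 250·0.321)/1800 = 0.56574
V̂(p̂_st) = Σ W_h² (1 − n_h/N_h) p̂_h(1−p̂_h)/(n_h−1):
  stratum Zone A: (575/1800)²·(1 − 18/575)·0.667·0.333/17 = 0.00129151
  stratum Zone B: (600/1800)²·(1 − 84/600)·0.393·0.607/83 = 0.000274637
  stratum Zone C: (375/1800)²·(1 − 20/375)·0.850·0.150/19 = 0.000275722
  stratum Zone D: (250/1800)²·(1 − 28/250)·0.321·0.679/27 = 0.00013828
V̂(p̂_st) = 0.00198015; SE = √V̂ = 0.0444989

p̂_st ≈ 0.5657, SE ≈ 0.0445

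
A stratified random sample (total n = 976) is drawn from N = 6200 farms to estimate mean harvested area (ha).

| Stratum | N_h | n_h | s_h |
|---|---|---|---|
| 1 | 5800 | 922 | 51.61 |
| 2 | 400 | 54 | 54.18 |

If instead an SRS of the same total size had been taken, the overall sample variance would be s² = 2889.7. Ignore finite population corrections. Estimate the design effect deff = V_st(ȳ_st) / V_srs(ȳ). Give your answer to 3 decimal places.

deff ≈ 0.930

V̂(ȳ_st) = Σ W_h² s_h²/n_h, with W_h = N_h/N and N = 6200:
  stratum 1: (5800/6200)²·51.61²/922 = 2.52819
  stratum 2: (400/6200)²·54.18²/54 = 0.226267
V_st = 2.75446
V_srs = s²/n = 2889.7/976 = 2.96076
deff = V_st / V_srs = 2.75446/2.96076 = 0.9303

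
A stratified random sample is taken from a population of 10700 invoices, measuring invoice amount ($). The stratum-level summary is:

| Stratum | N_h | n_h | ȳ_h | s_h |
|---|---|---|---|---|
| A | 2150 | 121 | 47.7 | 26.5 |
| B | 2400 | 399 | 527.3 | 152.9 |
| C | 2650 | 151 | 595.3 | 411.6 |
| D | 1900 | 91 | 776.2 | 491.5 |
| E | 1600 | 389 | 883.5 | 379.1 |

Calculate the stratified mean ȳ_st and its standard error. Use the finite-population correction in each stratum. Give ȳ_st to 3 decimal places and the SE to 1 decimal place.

ȳ_st = Σ W_h ȳ_h = (2150·47.7 + 2400·527.3 + 2650·595.3 + 1900·776.2 + 1600·883.5)/10700 = 545.23364
V̂(ȳ_st) = Σ W_h² (1 − n_h/N_h) s_h²/n_h, with W_h = N_h/N and N = 10700:
  stratum A: (2150/10700)²·(1 − 121/2150)·26.5²/121 = 0.221136
  stratum B: (2400/10700)²·(1 − 399/2400)·152.9²/399 = 2.45772
  stratum C: (2650/10700)²·(1 − 151/2650)·411.6²/151 = 64.8961
  stratum D: (1900/10700)²·(1 − 91/1900)·491.5²/91 = 79.6949
  stratum E: (1600/10700)²·(1 − 389/1600)·379.1²/389 = 6.25251
V̂(ȳ_st) = 153.522
SE(ȳ_st) = √153.522 = 12.3904

ȳ_st ≈ 545.234, SE ≈ 12.4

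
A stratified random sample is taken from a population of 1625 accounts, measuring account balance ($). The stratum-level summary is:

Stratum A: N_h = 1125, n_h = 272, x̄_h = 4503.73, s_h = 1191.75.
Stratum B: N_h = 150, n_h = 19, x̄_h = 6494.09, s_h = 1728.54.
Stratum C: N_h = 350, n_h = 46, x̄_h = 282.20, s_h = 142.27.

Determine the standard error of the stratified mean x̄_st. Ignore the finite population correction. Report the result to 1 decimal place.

SE(x̄_st) ≈ 62.2

V̂(x̄_st) = Σ W_h² s_h²/n_h, with W_h = N_h/N and N = 1625:
  stratum A: (1125/1625)²·1191.75²/272 = 2502.65
  stratum B: (150/1625)²·1728.54²/19 = 1339.93
  stratum C: (350/1625)²·142.27²/46 = 20.4126
V̂(x̄_st) = 3862.99
SE(x̄_st) = √3862.99 = 62.1529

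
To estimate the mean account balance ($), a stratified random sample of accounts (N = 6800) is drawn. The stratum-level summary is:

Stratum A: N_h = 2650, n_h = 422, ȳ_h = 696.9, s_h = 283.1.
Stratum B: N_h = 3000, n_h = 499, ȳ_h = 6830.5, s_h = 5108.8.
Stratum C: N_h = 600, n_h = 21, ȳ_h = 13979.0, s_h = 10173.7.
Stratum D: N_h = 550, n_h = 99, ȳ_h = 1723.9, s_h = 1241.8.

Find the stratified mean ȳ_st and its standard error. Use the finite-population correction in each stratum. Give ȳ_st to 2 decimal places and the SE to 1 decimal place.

ȳ_st ≈ 4657.92, SE ≈ 213.6

ȳ_st = Σ W_h ȳ_h = (2650·696.9 + 3000·6830.5 + 600·13979.0 + 550·1723.9)/6800 = 4657.91618
V̂(ȳ_st) = Σ W_h² (1 − n_h/N_h) s_h²/n_h, with W_h = N_h/N and N = 6800:
  stratum A: (2650/6800)²·(1 − 422/2650)·283.1²/422 = 24.2499
  stratum B: (3000/6800)²·(1 − 499/3000)·5108.8²/499 = 8487
  stratum C: (600/6800)²·(1 − 21/600)·10173.7²/21 = 37029.7
  stratum D: (550/6800)²·(1 − 99/550)·1241.8²/99 = 83.5583
V̂(ȳ_st) = 45624.5
SE(ȳ_st) = √45624.5 = 213.599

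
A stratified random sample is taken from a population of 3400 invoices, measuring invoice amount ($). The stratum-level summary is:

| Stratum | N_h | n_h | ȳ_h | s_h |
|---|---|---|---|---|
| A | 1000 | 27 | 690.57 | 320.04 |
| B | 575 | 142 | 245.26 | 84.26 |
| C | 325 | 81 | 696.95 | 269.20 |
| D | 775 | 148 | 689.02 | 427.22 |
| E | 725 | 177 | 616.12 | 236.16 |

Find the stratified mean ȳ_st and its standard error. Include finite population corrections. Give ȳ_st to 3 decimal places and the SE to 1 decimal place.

ȳ_st = Σ W_h ȳ_h = (1000·690.57 + 575·245.26 + 325·696.95 + 775·689.02 + 725·616.12)/3400 = 599.64140
V̂(ȳ_st) = Σ W_h² (1 − n_h/N_h) s_h²/n_h, with W_h = N_h/N and N = 3400:
  stratum A: (1000/3400)²·(1 − 27/1000)·320.04²/27 = 319.301
  stratum B: (575/3400)²·(1 − 142/575)·84.26²/142 = 1.07684
  stratum C: (325/3400)²·(1 − 81/325)·269.20²/81 = 6.13734
  stratum D: (775/3400)²·(1 − 148/775)·427.22²/148 = 51.8386
  stratum E: (725/3400)²·(1 − 177/725)·236.16²/177 = 10.8293
V̂(ȳ_st) = 389.183
SE(ȳ_st) = √389.183 = 19.7277

ȳ_st ≈ 599.641, SE ≈ 19.7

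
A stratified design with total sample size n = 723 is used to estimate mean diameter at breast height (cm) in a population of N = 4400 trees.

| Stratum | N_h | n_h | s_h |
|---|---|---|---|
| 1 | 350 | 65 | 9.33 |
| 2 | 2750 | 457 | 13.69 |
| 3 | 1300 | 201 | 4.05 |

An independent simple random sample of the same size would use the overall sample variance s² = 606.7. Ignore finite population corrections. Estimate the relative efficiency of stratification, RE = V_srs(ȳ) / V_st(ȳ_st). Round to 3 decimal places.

RE ≈ 4.773

V̂(ȳ_st) = Σ W_h² s_h²/n_h, with W_h = N_h/N and N = 4400:
  stratum 1: (350/4400)²·9.33²/65 = 0.00847385
  stratum 2: (2750/4400)²·13.69²/457 = 0.160196
  stratum 3: (1300/4400)²·4.05²/201 = 0.00712353
V_st = 0.175793
V_srs = s²/n = 606.7/723 = 0.839142
Relative efficiency = V_srs / V_st = 0.839142/0.175793 = 4.7735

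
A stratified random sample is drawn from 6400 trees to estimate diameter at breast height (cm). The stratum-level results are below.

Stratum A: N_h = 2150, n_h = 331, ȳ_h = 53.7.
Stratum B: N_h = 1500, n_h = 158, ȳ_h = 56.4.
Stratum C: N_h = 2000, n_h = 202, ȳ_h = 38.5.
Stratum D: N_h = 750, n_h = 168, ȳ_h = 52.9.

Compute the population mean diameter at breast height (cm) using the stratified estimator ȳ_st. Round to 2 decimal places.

N = Σ N_h = 6400. Stratum weights W_h = N_h/N.
ȳ_st = (2150·53.7 + 1500·56.4 + 2000·38.5 + 750·52.9) / 6400 = 49.4891

ȳ_st ≈ 49.49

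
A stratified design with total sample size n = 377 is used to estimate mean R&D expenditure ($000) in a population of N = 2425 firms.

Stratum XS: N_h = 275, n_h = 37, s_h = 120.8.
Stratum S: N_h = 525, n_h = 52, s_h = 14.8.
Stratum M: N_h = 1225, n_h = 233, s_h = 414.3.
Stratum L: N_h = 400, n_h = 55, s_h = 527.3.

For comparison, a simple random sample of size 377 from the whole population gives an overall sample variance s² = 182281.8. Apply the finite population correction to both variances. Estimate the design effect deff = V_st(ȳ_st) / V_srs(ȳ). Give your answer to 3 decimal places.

deff ≈ 0.675

V̂(ȳ_st) = Σ W_h² (1 − n_h/N_h) s_h²/n_h, with W_h = N_h/N and N = 2425:
  stratum XS: (275/2425)²·(1 − 37/275)·120.8²/37 = 4.38953
  stratum S: (525/2425)²·(1 − 52/525)·14.8²/52 = 0.177876
  stratum M: (1225/2425)²·(1 − 233/1225)·414.3²/233 = 152.229
  stratum L: (400/2425)²·(1 − 55/400)·527.3²/55 = 118.634
V_st = 275.431
V_srs = (1 − 377/2425)·182281.8/377 = 408.338
deff = V_st / V_srs = 275.431/408.338 = 0.6745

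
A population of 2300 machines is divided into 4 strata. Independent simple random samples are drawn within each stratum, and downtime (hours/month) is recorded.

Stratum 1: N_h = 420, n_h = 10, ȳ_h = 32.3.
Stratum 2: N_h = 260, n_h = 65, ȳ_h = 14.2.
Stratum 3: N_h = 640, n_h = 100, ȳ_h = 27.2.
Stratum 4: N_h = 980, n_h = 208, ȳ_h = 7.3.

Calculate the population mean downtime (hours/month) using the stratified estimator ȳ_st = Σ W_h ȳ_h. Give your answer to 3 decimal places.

N = Σ N_h = 2300. Stratum weights W_h = N_h/N.
ȳ_st = (420·32.3 + 260·14.2 + 640·27.2 + 980·7.3) / 2300 = 18.18261

ȳ_st ≈ 18.183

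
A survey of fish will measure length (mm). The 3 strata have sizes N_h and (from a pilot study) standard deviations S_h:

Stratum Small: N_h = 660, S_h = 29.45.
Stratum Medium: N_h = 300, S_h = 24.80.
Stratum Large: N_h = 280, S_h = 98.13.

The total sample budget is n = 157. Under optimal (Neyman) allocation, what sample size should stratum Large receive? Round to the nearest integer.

79

Neyman allocation: n_h = n · N_h S_h / Σ N_i S_i, with n = 157.
  stratum Small: N_h·S_h = 660·29.45 = 19437.00
  stratum Medium: N_h·S_h = 300·24.80 = 7440.00
  stratum Large: N_h·S_h = 280·98.13 = 27476.40
Σ N_h S_h = 54353.40
n for stratum Large = 157·27476.40/54353.40 = 79.366 → 79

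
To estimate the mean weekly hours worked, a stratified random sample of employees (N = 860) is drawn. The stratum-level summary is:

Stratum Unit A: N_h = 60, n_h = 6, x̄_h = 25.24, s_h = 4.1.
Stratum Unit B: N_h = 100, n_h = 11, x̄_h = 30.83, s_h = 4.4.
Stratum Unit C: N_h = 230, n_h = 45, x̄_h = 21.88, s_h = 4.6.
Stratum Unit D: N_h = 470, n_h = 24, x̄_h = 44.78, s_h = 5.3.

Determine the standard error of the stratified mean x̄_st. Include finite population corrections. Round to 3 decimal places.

V̂(x̄_st) = Σ W_h² (1 − n_h/N_h) s_h²/n_h, with W_h = N_h/N and N = 860:
  stratum Unit A: (60/860)²·(1 − 6/60)·4.1²/6 = 0.0122734
  stratum Unit B: (100/860)²·(1 − 11/100)·4.4²/11 = 0.021179
  stratum Unit C: (230/860)²·(1 − 45/230)·4.6²/45 = 0.0270524
  stratum Unit D: (470/860)²·(1 − 24/470)·5.3²/24 = 0.331724
V̂(x̄_st) = 0.392228
SE(x̄_st) = √0.392228 = 0.626281

SE(x̄_st) ≈ 0.626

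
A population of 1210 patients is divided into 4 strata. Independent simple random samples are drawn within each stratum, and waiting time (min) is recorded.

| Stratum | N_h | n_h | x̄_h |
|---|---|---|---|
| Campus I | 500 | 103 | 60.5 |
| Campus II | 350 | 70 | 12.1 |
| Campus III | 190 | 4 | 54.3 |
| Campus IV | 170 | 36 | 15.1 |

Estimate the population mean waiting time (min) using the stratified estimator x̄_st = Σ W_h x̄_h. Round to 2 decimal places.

x̄_st ≈ 39.15

N = Σ N_h = 1210. Stratum weights W_h = N_h/N.
x̄_st = (500·60.5 + 350·12.1 + 190·54.3 + 170·15.1) / 1210 = 39.1479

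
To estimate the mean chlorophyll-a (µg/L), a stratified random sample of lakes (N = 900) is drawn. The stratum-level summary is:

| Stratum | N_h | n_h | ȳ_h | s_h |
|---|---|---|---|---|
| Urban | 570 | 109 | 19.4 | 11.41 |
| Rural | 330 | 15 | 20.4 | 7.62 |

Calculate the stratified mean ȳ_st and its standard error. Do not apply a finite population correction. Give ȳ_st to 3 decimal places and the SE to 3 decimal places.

ȳ_st ≈ 19.767, SE ≈ 1.000

ȳ_st = Σ W_h ȳ_h = (570·19.4 + 330·20.4)/900 = 19.76667
V̂(ȳ_st) = Σ W_h² s_h²/n_h, with W_h = N_h/N and N = 900:
  stratum Urban: (570/900)²·11.41²/109 = 0.479082
  stratum Rural: (330/900)²·7.62²/15 = 0.520429
V̂(ȳ_st) = 0.999511
SE(ȳ_st) = √0.999511 = 0.999755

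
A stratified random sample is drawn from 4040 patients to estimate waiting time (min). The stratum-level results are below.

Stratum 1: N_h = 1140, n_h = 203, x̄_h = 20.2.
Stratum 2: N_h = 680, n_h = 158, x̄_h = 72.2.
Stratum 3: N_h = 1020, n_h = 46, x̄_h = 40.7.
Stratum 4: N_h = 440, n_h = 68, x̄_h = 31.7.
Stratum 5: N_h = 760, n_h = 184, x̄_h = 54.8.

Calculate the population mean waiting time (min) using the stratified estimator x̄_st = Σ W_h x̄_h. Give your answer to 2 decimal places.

x̄_st ≈ 41.89

N = Σ N_h = 4040. Stratum weights W_h = N_h/N.
x̄_st = (1140·20.2 + 680·72.2 + 1020·40.7 + 440·31.7 + 760·54.8) / 4040 = 41.8896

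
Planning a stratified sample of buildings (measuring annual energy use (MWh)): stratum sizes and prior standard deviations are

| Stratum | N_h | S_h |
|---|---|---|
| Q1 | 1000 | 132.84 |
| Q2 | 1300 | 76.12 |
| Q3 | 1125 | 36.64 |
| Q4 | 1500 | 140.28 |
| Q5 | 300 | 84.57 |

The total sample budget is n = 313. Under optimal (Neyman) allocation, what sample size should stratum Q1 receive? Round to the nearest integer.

Neyman allocation: n_h = n · N_h S_h / Σ N_i S_i, with n = 313.
  stratum Q1: N_h·S_h = 1000·132.84 = 132840.00
  stratum Q2: N_h·S_h = 1300·76.12 = 98956.00
  stratum Q3: N_h·S_h = 1125·36.64 = 41220.00
  stratum Q4: N_h·S_h = 1500·140.28 = 210420.00
  stratum Q5: N_h·S_h = 300·84.57 = 25371.00
Σ N_h S_h = 508807.00
n for stratum Q1 = 313·132840.00/508807.00 = 81.718 → 82

82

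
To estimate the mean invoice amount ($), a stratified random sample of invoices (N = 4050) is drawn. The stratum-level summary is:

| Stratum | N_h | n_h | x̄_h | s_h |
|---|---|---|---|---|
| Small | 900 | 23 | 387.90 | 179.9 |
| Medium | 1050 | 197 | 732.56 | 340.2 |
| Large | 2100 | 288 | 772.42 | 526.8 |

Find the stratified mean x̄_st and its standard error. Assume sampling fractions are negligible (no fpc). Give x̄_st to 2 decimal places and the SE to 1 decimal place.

x̄_st ≈ 676.64, SE ≈ 19.2

x̄_st = Σ W_h x̄_h = (900·387.90 + 1050·732.56 + 2100·772.42)/4050 = 676.63704
V̂(x̄_st) = Σ W_h² s_h²/n_h, with W_h = N_h/N and N = 4050:
  stratum Small: (900/4050)²·179.9²/23 = 69.4879
  stratum Medium: (1050/4050)²·340.2²/197 = 39.4885
  stratum Large: (2100/4050)²·526.8²/288 = 259.076
V̂(x̄_st) = 368.053
SE(x̄_st) = √368.053 = 19.1847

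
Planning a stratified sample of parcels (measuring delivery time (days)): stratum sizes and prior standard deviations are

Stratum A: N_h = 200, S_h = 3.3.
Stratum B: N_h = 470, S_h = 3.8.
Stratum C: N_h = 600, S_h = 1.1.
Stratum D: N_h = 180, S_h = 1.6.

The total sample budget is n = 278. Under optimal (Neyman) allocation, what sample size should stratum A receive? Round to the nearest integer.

Neyman allocation: n_h = n · N_h S_h / Σ N_i S_i, with n = 278.
  stratum A: N_h·S_h = 200·3.3 = 660.00
  stratum B: N_h·S_h = 470·3.8 = 1786.00
  stratum C: N_h·S_h = 600·1.1 = 660.00
  stratum D: N_h·S_h = 180·1.6 = 288.00
Σ N_h S_h = 3394.00
n for stratum A = 278·660.00/3394.00 = 54.060 → 54

54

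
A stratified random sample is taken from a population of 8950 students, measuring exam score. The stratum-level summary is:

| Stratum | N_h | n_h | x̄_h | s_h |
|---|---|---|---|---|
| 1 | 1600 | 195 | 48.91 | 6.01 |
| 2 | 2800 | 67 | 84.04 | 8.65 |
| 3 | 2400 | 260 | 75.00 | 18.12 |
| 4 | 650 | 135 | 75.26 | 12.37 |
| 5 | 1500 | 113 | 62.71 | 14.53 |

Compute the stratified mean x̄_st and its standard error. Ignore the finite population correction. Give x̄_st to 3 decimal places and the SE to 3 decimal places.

x̄_st = Σ W_h x̄_h = (1600·48.91 + 2800·84.04 + 2400·75.00 + 650·75.26 + 1500·62.71)/8950 = 71.12313
V̂(x̄_st) = Σ W_h² s_h²/n_h, with W_h = N_h/N and N = 8950:
  stratum 1: (1600/8950)²·6.01²/195 = 0.00591982
  stratum 2: (2800/8950)²·8.65²/67 = 0.109302
  stratum 3: (2400/8950)²·18.12²/260 = 0.090807
  stratum 4: (650/8950)²·12.37²/135 = 0.00597842
  stratum 5: (1500/8950)²·14.53²/113 = 0.0524794
V̂(x̄_st) = 0.264487
SE(x̄_st) = √0.264487 = 0.514283

x̄_st ≈ 71.123, SE ≈ 0.514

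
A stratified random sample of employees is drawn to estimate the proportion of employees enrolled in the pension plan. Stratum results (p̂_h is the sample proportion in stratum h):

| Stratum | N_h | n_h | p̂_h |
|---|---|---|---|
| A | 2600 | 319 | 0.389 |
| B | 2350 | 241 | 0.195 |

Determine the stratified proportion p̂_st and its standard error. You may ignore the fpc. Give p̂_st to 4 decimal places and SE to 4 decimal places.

N = 4950; stratum weights W_h = N_h/N.
p̂_st = Σ W_h p̂_h = (2600·0.389 + 2350·0.195)/4950 = 0.29690
V̂(p̂_st) = Σ W_h² p̂_h(1−p̂_h)/(n_h−1):
  stratum A: (2600/4950)²·0.389·0.611/318 = 0.000206205
  stratum B: (2350/4950)²·0.195·0.805/240 = 0.000147416
V̂(p̂_st) = 0.000353621; SE = √V̂ = 0.0188048

p̂_st ≈ 0.2969, SE ≈ 0.0188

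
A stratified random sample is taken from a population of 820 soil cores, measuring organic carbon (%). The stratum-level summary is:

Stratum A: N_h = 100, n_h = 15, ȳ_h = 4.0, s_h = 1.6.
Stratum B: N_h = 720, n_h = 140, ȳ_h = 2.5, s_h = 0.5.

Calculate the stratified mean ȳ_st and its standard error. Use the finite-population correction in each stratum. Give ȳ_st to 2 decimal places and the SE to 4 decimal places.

ȳ_st = Σ W_h ȳ_h = (100·4.0 + 720·2.5)/820 = 2.68293
V̂(ȳ_st) = Σ W_h² (1 − n_h/N_h) s_h²/n_h, with W_h = N_h/N and N = 820:
  stratum A: (100/820)²·(1 − 15/100)·1.6²/15 = 0.00215745
  stratum B: (720/820)²·(1 − 140/720)·0.5²/140 = 0.00110903
V̂(ȳ_st) = 0.00326648
SE(ȳ_st) = √0.00326648 = 0.0571531

ȳ_st ≈ 2.68, SE ≈ 0.0572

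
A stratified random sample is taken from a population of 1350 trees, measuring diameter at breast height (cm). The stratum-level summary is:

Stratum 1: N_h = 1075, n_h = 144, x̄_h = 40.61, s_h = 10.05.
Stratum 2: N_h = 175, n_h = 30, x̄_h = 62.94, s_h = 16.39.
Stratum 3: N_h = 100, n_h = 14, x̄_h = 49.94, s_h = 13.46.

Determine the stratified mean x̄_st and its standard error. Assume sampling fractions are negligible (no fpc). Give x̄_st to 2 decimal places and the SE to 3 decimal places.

x̄_st ≈ 44.20, SE ≈ 0.816

x̄_st = Σ W_h x̄_h = (1075·40.61 + 175·62.94 + 100·49.94)/1350 = 44.19574
V̂(x̄_st) = Σ W_h² s_h²/n_h, with W_h = N_h/N and N = 1350:
  stratum 1: (1075/1350)²·10.05²/144 = 0.444753
  stratum 2: (175/1350)²·16.39²/30 = 0.150468
  stratum 3: (100/1350)²·13.46²/14 = 0.0710059
V̂(x̄_st) = 0.666227
SE(x̄_st) = √0.666227 = 0.816228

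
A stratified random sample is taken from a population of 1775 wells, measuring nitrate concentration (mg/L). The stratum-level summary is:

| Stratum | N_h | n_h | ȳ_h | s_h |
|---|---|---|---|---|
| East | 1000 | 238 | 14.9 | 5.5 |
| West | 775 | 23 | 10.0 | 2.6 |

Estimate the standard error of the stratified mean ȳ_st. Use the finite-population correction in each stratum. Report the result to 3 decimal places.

SE(ȳ_st) ≈ 0.292

V̂(ȳ_st) = Σ W_h² (1 − n_h/N_h) s_h²/n_h, with W_h = N_h/N and N = 1775:
  stratum East: (1000/1775)²·(1 − 238/1000)·5.5²/238 = 0.0307402
  stratum West: (775/1775)²·(1 − 23/775)·2.6²/23 = 0.0543678
V̂(ȳ_st) = 0.085108
SE(ȳ_st) = √0.085108 = 0.291733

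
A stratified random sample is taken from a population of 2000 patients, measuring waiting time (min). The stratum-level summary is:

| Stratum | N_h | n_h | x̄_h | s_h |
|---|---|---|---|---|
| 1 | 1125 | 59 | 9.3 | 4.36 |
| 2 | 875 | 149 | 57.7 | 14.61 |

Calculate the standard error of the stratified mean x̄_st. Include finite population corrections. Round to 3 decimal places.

V̂(x̄_st) = Σ W_h² (1 − n_h/N_h) s_h²/n_h, with W_h = N_h/N and N = 2000:
  stratum 1: (1125/2000)²·(1 − 59/1125)·4.36²/59 = 0.0965986
  stratum 2: (875/2000)²·(1 − 149/875)·14.61²/149 = 0.227509
V̂(x̄_st) = 0.324108
SE(x̄_st) = √0.324108 = 0.569305

SE(x̄_st) ≈ 0.569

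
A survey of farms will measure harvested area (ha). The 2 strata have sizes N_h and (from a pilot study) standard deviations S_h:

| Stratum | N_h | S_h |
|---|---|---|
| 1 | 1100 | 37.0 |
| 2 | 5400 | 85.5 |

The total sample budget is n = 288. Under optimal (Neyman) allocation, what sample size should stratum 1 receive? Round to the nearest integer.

Neyman allocation: n_h = n · N_h S_h / Σ N_i S_i, with n = 288.
  stratum 1: N_h·S_h = 1100·37.0 = 40700.00
  stratum 2: N_h·S_h = 5400·85.5 = 461700.00
Σ N_h S_h = 502400.00
n for stratum 1 = 288·40700.00/502400.00 = 23.331 → 23

23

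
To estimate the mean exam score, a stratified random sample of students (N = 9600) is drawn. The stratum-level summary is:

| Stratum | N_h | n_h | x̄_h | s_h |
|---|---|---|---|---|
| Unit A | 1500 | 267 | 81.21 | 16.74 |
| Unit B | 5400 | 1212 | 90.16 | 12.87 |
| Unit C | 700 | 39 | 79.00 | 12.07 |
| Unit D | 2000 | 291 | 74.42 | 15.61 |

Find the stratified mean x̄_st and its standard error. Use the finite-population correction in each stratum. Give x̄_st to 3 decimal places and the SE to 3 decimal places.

x̄_st ≈ 84.669, SE ≈ 0.323

x̄_st = Σ W_h x̄_h = (1500·81.21 + 5400·90.16 + 700·79.00 + 2000·74.42)/9600 = 84.66865
V̂(x̄_st) = Σ W_h² (1 − n_h/N_h) s_h²/n_h, with W_h = N_h/N and N = 9600:
  stratum Unit A: (1500/9600)²·(1 − 267/1500)·16.74²/267 = 0.0210626
  stratum Unit B: (5400/9600)²·(1 − 1212/5400)·12.87²/1212 = 0.0335361
  stratum Unit C: (700/9600)²·(1 − 39/700)·12.07²/39 = 0.0187546
  stratum Unit D: (2000/9600)²·(1 − 291/2000)·15.61²/291 = 0.0310558
V̂(x̄_st) = 0.104409
SE(x̄_st) = √0.104409 = 0.323124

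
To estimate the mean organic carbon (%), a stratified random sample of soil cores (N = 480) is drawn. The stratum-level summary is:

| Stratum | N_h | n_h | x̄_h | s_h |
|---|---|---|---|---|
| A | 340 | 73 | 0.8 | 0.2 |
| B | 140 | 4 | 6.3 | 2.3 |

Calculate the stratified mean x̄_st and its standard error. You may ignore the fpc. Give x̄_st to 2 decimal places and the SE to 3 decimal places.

x̄_st ≈ 2.40, SE ≈ 0.336

x̄_st = Σ W_h x̄_h = (340·0.8 + 140·6.3)/480 = 2.40417
V̂(x̄_st) = Σ W_h² s_h²/n_h, with W_h = N_h/N and N = 480:
  stratum A: (340/480)²·0.2²/73 = 0.000274924
  stratum B: (140/480)²·2.3²/4 = 0.112504
V̂(x̄_st) = 0.112779
SE(x̄_st) = √0.112779 = 0.335826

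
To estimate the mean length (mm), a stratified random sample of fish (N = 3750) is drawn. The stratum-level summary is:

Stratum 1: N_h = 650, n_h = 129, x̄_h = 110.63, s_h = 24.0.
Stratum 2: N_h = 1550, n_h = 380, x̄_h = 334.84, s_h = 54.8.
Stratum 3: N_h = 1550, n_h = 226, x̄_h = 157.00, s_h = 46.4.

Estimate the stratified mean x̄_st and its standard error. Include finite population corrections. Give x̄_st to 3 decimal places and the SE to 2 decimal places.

x̄_st ≈ 222.470, SE ≈ 1.59

x̄_st = Σ W_h x̄_h = (650·110.63 + 1550·334.84 + 1550·157.00)/3750 = 222.46973
V̂(x̄_st) = Σ W_h² (1 − n_h/N_h) s_h²/n_h, with W_h = N_h/N and N = 3750:
  stratum 1: (650/3750)²·(1 − 129/650)·24.0²/129 = 0.107528
  stratum 2: (1550/3750)²·(1 − 380/1550)·54.8²/380 = 1.01914
  stratum 3: (1550/3750)²·(1 − 226/1550)·46.4²/226 = 1.39022
V̂(x̄_st) = 2.51689
SE(x̄_st) = √2.51689 = 1.58647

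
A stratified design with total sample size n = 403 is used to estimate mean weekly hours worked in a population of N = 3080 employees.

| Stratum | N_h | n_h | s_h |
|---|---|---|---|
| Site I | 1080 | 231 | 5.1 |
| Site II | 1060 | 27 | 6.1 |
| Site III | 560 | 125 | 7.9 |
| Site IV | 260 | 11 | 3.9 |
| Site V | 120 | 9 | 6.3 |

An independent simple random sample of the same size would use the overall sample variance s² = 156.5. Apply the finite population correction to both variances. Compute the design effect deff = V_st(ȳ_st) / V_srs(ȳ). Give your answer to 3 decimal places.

V̂(ȳ_st) = Σ W_h² (1 − n_h/N_h) s_h²/n_h, with W_h = N_h/N and N = 3080:
  stratum Site I: (1080/3080)²·(1 − 231/1080)·5.1²/231 = 0.0108832
  stratum Site II: (1060/3080)²·(1 − 27/1060)·6.1²/27 = 0.159075
  stratum Site III: (560/3080)²·(1 − 125/560)·7.9²/125 = 0.0128209
  stratum Site IV: (260/3080)²·(1 − 11/260)·3.9²/11 = 0.00943643
  stratum Site V: (120/3080)²·(1 − 9/120)·6.3²/9 = 0.00619215
V_st = 0.198407
V_srs = (1 − 403/3080)·156.5/403 = 0.337526
deff = V_st / V_srs = 0.198407/0.337526 = 0.5878

deff ≈ 0.588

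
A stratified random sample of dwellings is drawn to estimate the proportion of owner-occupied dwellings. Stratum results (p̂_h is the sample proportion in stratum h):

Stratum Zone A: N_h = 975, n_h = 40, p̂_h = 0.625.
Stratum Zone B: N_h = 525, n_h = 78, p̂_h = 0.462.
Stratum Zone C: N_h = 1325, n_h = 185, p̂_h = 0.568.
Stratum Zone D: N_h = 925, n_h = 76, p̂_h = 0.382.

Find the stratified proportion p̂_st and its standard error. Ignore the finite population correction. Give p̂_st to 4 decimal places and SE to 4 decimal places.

N = 3750; stratum weights W_h = N_h/N.
p̂_st = Σ W_h p̂_h = (975·0.625 + 525·0.462 + 1325·0.568 + 925·0.382)/3750 = 0.52210
V̂(p̂_st) = Σ W_h² p̂_h(1−p̂_h)/(n_h−1):
  stratum Zone A: (975/3750)²·0.625·0.375/39 = 0.00040625
  stratum Zone B: (525/3750)²·0.462·0.538/77 = 6.32688e-05
  stratum Zone C: (1325/3750)²·0.568·0.432/184 = 0.000166488
  stratum Zone D: (925/3750)²·0.382·0.618/75 = 0.000191519
V̂(p̂_st) = 0.000827526; SE = √V̂ = 0.0287667

p̂_st ≈ 0.5221, SE ≈ 0.0288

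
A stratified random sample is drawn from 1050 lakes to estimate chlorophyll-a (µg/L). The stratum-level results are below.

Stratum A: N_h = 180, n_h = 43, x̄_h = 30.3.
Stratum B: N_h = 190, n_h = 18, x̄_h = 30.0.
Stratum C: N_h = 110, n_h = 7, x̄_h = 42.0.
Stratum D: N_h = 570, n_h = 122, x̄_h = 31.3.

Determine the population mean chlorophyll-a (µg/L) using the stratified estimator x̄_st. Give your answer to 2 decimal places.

x̄_st ≈ 32.01

N = Σ N_h = 1050. Stratum weights W_h = N_h/N.
x̄_st = (180·30.3 + 190·30.0 + 110·42.0 + 570·31.3) / 1050 = 32.0143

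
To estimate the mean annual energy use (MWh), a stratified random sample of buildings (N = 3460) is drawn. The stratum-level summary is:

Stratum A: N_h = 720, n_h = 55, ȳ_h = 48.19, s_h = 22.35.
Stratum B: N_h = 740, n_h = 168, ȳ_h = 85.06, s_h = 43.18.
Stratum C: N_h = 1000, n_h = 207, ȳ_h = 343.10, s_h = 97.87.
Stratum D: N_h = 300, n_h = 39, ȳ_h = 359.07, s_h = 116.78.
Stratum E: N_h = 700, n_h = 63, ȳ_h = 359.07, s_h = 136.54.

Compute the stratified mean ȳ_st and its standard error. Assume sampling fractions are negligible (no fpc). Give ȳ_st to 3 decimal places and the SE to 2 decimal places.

ȳ_st ≈ 231.159, SE ≈ 4.42

ȳ_st = Σ W_h ȳ_h = (720·48.19 + 740·85.06 + 1000·343.10 + 300·359.07 + 700·359.07)/3460 = 231.15931
V̂(ȳ_st) = Σ W_h² s_h²/n_h, with W_h = N_h/N and N = 3460:
  stratum A: (720/3460)²·22.35²/55 = 0.393283
  stratum B: (740/3460)²·43.18²/168 = 0.507653
  stratum C: (1000/3460)²·97.87²/207 = 3.86524
  stratum D: (300/3460)²·116.78²/39 = 2.62883
  stratum E: (700/3460)²·136.54²/63 = 12.1122
V̂(ȳ_st) = 19.5072
SE(ȳ_st) = √19.5072 = 4.4167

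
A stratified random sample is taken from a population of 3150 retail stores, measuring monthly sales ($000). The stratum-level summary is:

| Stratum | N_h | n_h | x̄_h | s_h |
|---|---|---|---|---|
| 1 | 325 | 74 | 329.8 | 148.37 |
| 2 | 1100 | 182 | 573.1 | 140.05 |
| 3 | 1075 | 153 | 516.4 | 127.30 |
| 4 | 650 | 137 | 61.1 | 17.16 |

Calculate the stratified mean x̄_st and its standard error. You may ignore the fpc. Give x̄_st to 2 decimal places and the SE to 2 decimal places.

x̄_st = Σ W_h x̄_h = (325·329.8 + 1100·573.1 + 1075·516.4 + 650·61.1)/3150 = 422.99683
V̂(x̄_st) = Σ W_h² s_h²/n_h, with W_h = N_h/N and N = 3150:
  stratum 1: (325/3150)²·148.37²/74 = 3.16669
  stratum 2: (1100/3150)²·140.05²/182 = 13.1419
  stratum 3: (1075/3150)²·127.30²/153 = 12.3356
  stratum 4: (650/3150)²·17.16²/137 = 0.0915208
V̂(x̄_st) = 28.7358
SE(x̄_st) = √28.7358 = 5.36058

x̄_st ≈ 423.00, SE ≈ 5.36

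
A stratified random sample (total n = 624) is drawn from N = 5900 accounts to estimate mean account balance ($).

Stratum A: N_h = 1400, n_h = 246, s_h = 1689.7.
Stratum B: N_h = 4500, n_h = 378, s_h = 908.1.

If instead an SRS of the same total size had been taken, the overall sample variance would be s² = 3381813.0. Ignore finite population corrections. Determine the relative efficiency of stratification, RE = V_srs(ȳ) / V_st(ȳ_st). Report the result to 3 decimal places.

V̂(ȳ_st) = Σ W_h² s_h²/n_h, with W_h = N_h/N and N = 5900:
  stratum A: (1400/5900)²·1689.7²/246 = 653.486
  stratum B: (4500/5900)²·908.1²/378 = 1269.1
V_st = 1922.59
V_srs = s²/n = 3381813.0/624 = 5419.57
Relative efficiency = V_srs / V_st = 5419.57/1922.59 = 2.8189

RE ≈ 2.819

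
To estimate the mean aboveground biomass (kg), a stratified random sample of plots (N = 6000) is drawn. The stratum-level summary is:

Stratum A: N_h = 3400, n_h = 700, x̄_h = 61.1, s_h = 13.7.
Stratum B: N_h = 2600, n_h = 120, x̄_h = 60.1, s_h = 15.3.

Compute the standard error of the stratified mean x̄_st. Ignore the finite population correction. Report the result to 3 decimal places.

SE(x̄_st) ≈ 0.673

V̂(x̄_st) = Σ W_h² s_h²/n_h, with W_h = N_h/N and N = 6000:
  stratum A: (3400/6000)²·13.7²/700 = 0.0860991
  stratum B: (2600/6000)²·15.3²/120 = 0.366308
V̂(x̄_st) = 0.452407
SE(x̄_st) = √0.452407 = 0.672612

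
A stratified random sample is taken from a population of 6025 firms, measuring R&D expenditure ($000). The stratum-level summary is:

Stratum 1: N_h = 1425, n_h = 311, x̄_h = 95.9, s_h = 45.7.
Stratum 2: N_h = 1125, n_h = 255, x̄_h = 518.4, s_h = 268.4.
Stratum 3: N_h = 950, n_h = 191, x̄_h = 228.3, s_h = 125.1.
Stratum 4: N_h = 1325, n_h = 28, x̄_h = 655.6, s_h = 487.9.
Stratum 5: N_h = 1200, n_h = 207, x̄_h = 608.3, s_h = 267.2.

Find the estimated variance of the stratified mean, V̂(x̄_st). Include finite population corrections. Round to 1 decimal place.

V̂(x̄_st) = Σ W_h² (1 − n_h/N_h) s_h²/n_h, with W_h = N_h/N and N = 6025:
  stratum 1: (1425/6025)²·(1 − 311/1425)·45.7²/311 = 0.293669
  stratum 2: (1125/6025)²·(1 − 255/1125)·268.4²/255 = 7.61697
  stratum 3: (950/6025)²·(1 − 191/950)·125.1²/191 = 1.62754
  stratum 4: (1325/6025)²·(1 − 28/1325)·487.9²/28 = 402.481
  stratum 5: (1200/6025)²·(1 − 207/1200)·267.2²/207 = 11.3219
V̂(x̄_st) = 423.341

V̂(x̄_st) ≈ 423.3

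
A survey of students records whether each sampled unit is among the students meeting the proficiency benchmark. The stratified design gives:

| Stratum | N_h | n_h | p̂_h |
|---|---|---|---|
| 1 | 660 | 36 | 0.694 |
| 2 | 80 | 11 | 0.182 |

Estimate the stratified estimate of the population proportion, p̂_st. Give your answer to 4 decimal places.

N = 740; stratum weights W_h = N_h/N.
p̂_st = Σ W_h p̂_h = (660·0.694 + 80·0.182)/740 = 0.63865

p̂_st ≈ 0.6386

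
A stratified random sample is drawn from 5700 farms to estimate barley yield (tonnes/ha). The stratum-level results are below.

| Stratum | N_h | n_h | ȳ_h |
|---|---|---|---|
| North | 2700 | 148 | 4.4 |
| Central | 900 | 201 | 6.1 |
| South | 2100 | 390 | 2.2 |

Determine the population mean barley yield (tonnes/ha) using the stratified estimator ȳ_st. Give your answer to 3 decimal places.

ȳ_st ≈ 3.858

N = Σ N_h = 5700. Stratum weights W_h = N_h/N.
ȳ_st = (2700·4.4 + 900·6.1 + 2100·2.2) / 5700 = 3.85789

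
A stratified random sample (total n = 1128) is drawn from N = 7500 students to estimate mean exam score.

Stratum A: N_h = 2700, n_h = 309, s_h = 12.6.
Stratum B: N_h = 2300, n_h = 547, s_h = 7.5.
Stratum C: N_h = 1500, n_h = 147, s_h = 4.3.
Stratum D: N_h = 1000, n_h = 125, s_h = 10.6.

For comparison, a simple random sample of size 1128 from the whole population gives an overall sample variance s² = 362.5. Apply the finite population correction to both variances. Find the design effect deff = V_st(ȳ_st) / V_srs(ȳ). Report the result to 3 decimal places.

deff ≈ 0.311

V̂(ȳ_st) = Σ W_h² (1 − n_h/N_h) s_h²/n_h, with W_h = N_h/N and N = 7500:
  stratum A: (2700/7500)²·(1 − 309/2700)·12.6²/309 = 0.0589662
  stratum B: (2300/7500)²·(1 − 547/2300)·7.5²/547 = 0.00737093
  stratum C: (1500/7500)²·(1 − 147/1500)·4.3²/147 = 0.00453823
  stratum D: (1000/7500)²·(1 − 125/1000)·10.6²/125 = 0.0139826
V_st = 0.084858
V_srs = (1 − 1128/7500)·362.5/1128 = 0.273032
deff = V_st / V_srs = 0.084858/0.273032 = 0.3108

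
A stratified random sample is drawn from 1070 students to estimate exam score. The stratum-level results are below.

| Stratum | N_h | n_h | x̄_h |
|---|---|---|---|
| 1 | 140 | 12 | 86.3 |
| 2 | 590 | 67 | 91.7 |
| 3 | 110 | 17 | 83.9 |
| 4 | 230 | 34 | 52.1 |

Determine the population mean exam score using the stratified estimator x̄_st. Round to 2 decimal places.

N = Σ N_h = 1070. Stratum weights W_h = N_h/N.
x̄_st = (140·86.3 + 590·91.7 + 110·83.9 + 230·52.1) / 1070 = 81.6794

x̄_st ≈ 81.68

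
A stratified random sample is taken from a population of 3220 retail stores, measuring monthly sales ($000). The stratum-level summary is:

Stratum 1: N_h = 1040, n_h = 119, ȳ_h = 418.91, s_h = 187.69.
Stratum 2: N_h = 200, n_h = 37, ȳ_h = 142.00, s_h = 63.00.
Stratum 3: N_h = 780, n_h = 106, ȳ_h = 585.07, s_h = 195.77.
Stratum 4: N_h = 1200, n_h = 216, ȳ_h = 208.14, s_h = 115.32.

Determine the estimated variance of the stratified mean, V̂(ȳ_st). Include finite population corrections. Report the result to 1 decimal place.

V̂(ȳ_st) = Σ W_h² (1 − n_h/N_h) s_h²/n_h, with W_h = N_h/N and N = 3220:
  stratum 1: (1040/3220)²·(1 − 119/1040)·187.69²/119 = 27.3474
  stratum 2: (200/3220)²·(1 − 37/200)·63.00²/37 = 0.337276
  stratum 3: (780/3220)²·(1 − 106/780)·195.77²/106 = 18.3328
  stratum 4: (1200/3220)²·(1 − 216/1200)·115.32²/216 = 7.01165
V̂(ȳ_st) = 53.0292

V̂(ȳ_st) ≈ 53.0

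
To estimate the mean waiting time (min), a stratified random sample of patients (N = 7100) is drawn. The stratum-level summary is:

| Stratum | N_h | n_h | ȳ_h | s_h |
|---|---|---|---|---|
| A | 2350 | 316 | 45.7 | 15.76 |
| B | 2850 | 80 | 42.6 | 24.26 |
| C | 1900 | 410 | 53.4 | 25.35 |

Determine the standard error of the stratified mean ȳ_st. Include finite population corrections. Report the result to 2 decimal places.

SE(ȳ_st) ≈ 1.15

V̂(ȳ_st) = Σ W_h² (1 − n_h/N_h) s_h²/n_h, with W_h = N_h/N and N = 7100:
  stratum A: (2350/7100)²·(1 − 316/2350)·15.76²/316 = 0.0745294
  stratum B: (2850/7100)²·(1 − 80/2850)·24.26²/80 = 1.15212
  stratum C: (1900/7100)²·(1 − 410/1900)·25.35²/410 = 0.0880228
V̂(ȳ_st) = 1.31468
SE(ȳ_st) = √1.31468 = 1.14659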